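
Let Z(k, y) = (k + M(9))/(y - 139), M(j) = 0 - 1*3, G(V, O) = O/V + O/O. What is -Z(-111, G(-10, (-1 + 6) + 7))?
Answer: -95/116 ≈ -0.81897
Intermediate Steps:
G(V, O) = 1 + O/V (G(V, O) = O/V + 1 = 1 + O/V)
M(j) = -3 (M(j) = 0 - 3 = -3)
Z(k, y) = (-3 + k)/(-139 + y) (Z(k, y) = (k - 3)/(y - 139) = (-3 + k)/(-139 + y))
-Z(-111, G(-10, (-1 + 6) + 7)) = -(-3 - 111)/(-139 + (((-1 + 6) + 7) - 10)/(-10)) = -(-114)/(-139 - ((5 + 7) - 10)/10) = -(-114)/(-139 - (12 - 10)/10) = -(-114)/(-139 - 1/10*2) = -(-114)/(-139 - 1/5) = -(-114)/(-696/5) = -(-5)*(-114)/696 = -1*95/116 = -95/116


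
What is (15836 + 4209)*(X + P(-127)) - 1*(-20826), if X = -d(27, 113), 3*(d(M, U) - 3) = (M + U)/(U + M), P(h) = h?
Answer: -7775117/3 ≈ -2.5917e+6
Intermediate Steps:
d(M, U) = 10/3 (d(M, U) = 3 + ((M + U)/(U + M))/3 = 3 + ((M + U)/(M + U))/3 = 3 + (⅓)*1 = 3 + ⅓ = 10/3)
X = -10/3 (X = -1*10/3 = -10/3 ≈ -3.3333)
(15836 + 4209)*(X + P(-127)) - 1*(-20826) = (15836 + 4209)*(-10/3 - 127) - 1*(-20826) = 20045*(-391/3) + 20826 = -7837595/3 + 20826 = -7775117/3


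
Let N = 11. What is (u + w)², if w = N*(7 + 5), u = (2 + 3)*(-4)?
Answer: 12544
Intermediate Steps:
u = -20 (u = 5*(-4) = -20)
w = 132 (w = 11*(7 + 5) = 11*12 = 132)
(u + w)² = (-20 + 132)² = 112² = 12544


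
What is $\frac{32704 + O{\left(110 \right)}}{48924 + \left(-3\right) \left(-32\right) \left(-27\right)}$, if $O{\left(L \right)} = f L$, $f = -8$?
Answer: $\frac{68}{99} \approx 0.68687$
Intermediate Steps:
$O{\left(L \right)} = - 8 L$
$\frac{32704 + O{\left(110 \right)}}{48924 + \left(-3\right) \left(-32\right) \left(-27\right)} = \frac{32704 - 880}{48924 + \left(-3\right) \left(-32\right) \left(-27\right)} = \frac{32704 - 880}{48924 + 96 \left(-27\right)} = \frac{31824}{48924 - 2592} = \frac{31824}{46332} = 31824 \cdot \frac{1}{46332} = \frac{68}{99}$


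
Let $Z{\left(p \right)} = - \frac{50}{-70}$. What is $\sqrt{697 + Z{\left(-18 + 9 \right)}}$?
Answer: $\frac{2 \sqrt{8547}}{7} \approx 26.414$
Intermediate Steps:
$Z{\left(p \right)} = \frac{5}{7}$ ($Z{\left(p \right)} = \left(-50\right) \left(- \frac{1}{70}\right) = \frac{5}{7}$)
$\sqrt{697 + Z{\left(-18 + 9 \right)}} = \sqrt{697 + \frac{5}{7}} = \sqrt{\frac{4884}{7}} = \frac{2 \sqrt{8547}}{7}$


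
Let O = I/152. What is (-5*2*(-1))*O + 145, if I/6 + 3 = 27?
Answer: 2935/19 ≈ 154.47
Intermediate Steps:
I = 144 (I = -18 + 6*27 = -18 + 162 = 144)
O = 18/19 (O = 144/152 = 144*(1/152) = 18/19 ≈ 0.94737)
(-5*2*(-1))*O + 145 = (-5*2*(-1))*(18/19) + 145 = -10*(-1)*(18/19) + 145 = 10*(18/19) + 145 = 180/19 + 145 = 2935/19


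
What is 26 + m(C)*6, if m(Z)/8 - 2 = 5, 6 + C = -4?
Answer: 362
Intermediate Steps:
C = -10 (C = -6 - 4 = -10)
m(Z) = 56 (m(Z) = 16 + 8*5 = 16 + 40 = 56)
26 + m(C)*6 = 26 + 56*6 = 26 + 336 = 362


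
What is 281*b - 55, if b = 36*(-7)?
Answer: -70867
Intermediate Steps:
b = -252
281*b - 55 = 281*(-252) - 55 = -70812 - 55 = -70867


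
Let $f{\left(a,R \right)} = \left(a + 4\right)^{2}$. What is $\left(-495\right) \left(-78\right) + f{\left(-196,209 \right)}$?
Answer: $75474$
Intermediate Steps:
$f{\left(a,R \right)} = \left(4 + a\right)^{2}$
$\left(-495\right) \left(-78\right) + f{\left(-196,209 \right)} = \left(-495\right) \left(-78\right) + \left(4 - 196\right)^{2} = 38610 + \left(-192\right)^{2} = 38610 + 36864 = 75474$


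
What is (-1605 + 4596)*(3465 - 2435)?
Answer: 3080730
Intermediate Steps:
(-1605 + 4596)*(3465 - 2435) = 2991*1030 = 3080730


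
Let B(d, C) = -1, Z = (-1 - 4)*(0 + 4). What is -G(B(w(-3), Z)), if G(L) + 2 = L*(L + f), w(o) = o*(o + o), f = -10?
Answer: -9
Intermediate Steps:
w(o) = 2*o² (w(o) = o*(2*o) = 2*o²)
Z = -20 (Z = -5*4 = -20)
G(L) = -2 + L*(-10 + L) (G(L) = -2 + L*(L - 10) = -2 + L*(-10 + L))
-G(B(w(-3), Z)) = -(-2 + (-1)² - 10*(-1)) = -(-2 + 1 + 10) = -1*9 = -9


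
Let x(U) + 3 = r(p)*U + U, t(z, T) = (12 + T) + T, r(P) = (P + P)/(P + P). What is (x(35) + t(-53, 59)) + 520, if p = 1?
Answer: 717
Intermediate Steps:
r(P) = 1 (r(P) = (2*P)/((2*P)) = (2*P)*(1/(2*P)) = 1)
t(z, T) = 12 + 2*T
x(U) = -3 + 2*U (x(U) = -3 + (1*U + U) = -3 + (U + U) = -3 + 2*U)
(x(35) + t(-53, 59)) + 520 = ((-3 + 2*35) + (12 + 2*59)) + 520 = ((-3 + 70) + (12 + 118)) + 520 = (67 + 130) + 520 = 197 + 520 = 717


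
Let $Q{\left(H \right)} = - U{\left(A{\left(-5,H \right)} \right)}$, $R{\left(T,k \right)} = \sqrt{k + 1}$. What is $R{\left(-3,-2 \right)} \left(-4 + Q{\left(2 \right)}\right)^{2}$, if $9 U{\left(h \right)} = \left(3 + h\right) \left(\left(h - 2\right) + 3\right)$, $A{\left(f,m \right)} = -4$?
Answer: $\frac{169 i}{9} \approx 18.778 i$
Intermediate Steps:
$R{\left(T,k \right)} = \sqrt{1 + k}$
$U{\left(h \right)} = \frac{\left(1 + h\right) \left(3 + h\right)}{9}$ ($U{\left(h \right)} = \frac{\left(3 + h\right) \left(\left(h - 2\right) + 3\right)}{9} = \frac{\left(3 + h\right) \left(\left(-2 + h\right) + 3\right)}{9} = \frac{\left(3 + h\right) \left(1 + h\right)}{9} = \frac{\left(1 + h\right) \left(3 + h\right)}{9}$)
$Q{\left(H \right)} = - \frac{1}{3}$ ($Q{\left(H \right)} = - (\frac{1}{3} + \frac{\left(-4\right)^{2}}{9} + \frac{4}{9} \left(-4\right)) = - (\frac{1}{3} + \frac{1}{9} \cdot 16 - \frac{16}{9}) = - (\frac{1}{3} + \frac{16}{9} - \frac{16}{9}) = \left(-1\right) \frac{1}{3} = - \frac{1}{3}$)
$R{\left(-3,-2 \right)} \left(-4 + Q{\left(2 \right)}\right)^{2} = \sqrt{1 - 2} \left(-4 - \frac{1}{3}\right)^{2} = \sqrt{-1} \left(- \frac{13}{3}\right)^{2} = i \frac{169}{9} = \frac{169 i}{9}$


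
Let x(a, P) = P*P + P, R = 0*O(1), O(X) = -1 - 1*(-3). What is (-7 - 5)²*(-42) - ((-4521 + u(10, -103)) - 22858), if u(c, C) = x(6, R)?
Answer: 21331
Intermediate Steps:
O(X) = 2 (O(X) = -1 + 3 = 2)
R = 0 (R = 0*2 = 0)
x(a, P) = P + P² (x(a, P) = P² + P = P + P²)
u(c, C) = 0 (u(c, C) = 0*(1 + 0) = 0*1 = 0)
(-7 - 5)²*(-42) - ((-4521 + u(10, -103)) - 22858) = (-7 - 5)²*(-42) - ((-4521 + 0) - 22858) = (-12)²*(-42) - (-4521 - 22858) = 144*(-42) - 1*(-27379) = -6048 + 27379 = 21331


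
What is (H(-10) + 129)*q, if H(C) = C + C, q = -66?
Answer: -7194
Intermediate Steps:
H(C) = 2*C
(H(-10) + 129)*q = (2*(-10) + 129)*(-66) = (-20 + 129)*(-66) = 109*(-66) = -7194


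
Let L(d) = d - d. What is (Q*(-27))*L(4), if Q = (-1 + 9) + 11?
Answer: 0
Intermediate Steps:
L(d) = 0
Q = 19 (Q = 8 + 11 = 19)
(Q*(-27))*L(4) = (19*(-27))*0 = -513*0 = 0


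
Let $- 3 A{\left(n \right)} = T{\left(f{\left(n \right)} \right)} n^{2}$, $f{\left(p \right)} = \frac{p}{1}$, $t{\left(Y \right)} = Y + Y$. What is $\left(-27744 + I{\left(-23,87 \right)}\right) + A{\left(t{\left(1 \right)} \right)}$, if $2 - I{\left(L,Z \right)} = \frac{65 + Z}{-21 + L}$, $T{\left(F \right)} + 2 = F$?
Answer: $- \frac{305124}{11} \approx -27739.0$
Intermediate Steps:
$t{\left(Y \right)} = 2 Y$
$f{\left(p \right)} = p$ ($f{\left(p \right)} = p 1 = p$)
$T{\left(F \right)} = -2 + F$
$A{\left(n \right)} = - \frac{n^{2} \left(-2 + n\right)}{3}$ ($A{\left(n \right)} = - \frac{\left(-2 + n\right) n^{2}}{3} = - \frac{n^{2} \left(-2 + n\right)}{3}$)
$I{\left(L,Z \right)} = 2 - \frac{65 + Z}{-21 + L}$
$\left(-27744 + I{\left(-23,87 \right)}\right) + A{\left(t{\left(1 \right)} \right)} = \left(-27744 + \frac{-107 - 87 + 2 \left(-23\right)}{-21 - 23}\right) + \frac{\left(2 \cdot 1\right)^{2} \left(2 - 2 \cdot 1\right)}{3} = \left(-27744 + \frac{-107 - 87 - 46}{-44}\right) + \frac{2^{2} \left(2 - 2\right)}{3} = \left(-27744 - - \frac{60}{11}\right) + \frac{1}{3} \cdot 4 \left(2 - 2\right) = \left(-27744 + \frac{60}{11}\right) + \frac{1}{3} \cdot 4 \cdot 0 = - \frac{305124}{11} + 0 = - \frac{305124}{11}$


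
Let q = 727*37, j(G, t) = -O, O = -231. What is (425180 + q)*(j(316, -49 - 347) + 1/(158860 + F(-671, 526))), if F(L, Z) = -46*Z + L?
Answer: 13992922806336/133993 ≈ 1.0443e+8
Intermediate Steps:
F(L, Z) = L - 46*Z
j(G, t) = 231 (j(G, t) = -1*(-231) = 231)
q = 26899
(425180 + q)*(j(316, -49 - 347) + 1/(158860 + F(-671, 526))) = (425180 + 26899)*(231 + 1/(158860 + (-671 - 46*526))) = 452079*(231 + 1/(158860 + (-671 - 24196))) = 452079*(231 + 1/(158860 - 24867)) = 452079*(231 + 1/133993) = 452079*(30952384/133993) = 13992922806336/133993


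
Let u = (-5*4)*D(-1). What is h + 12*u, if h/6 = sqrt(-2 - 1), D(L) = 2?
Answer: -480 + 6*I*sqrt(3) ≈ -480.0 + 10.392*I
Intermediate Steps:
h = 6*I*sqrt(3) (h = 6*sqrt(-2 - 1) = 6*sqrt(-3) = 6*(I*sqrt(3)) = 6*I*sqrt(3) ≈ 10.392*I)
u = -40 (u = -5*4*2 = -20*2 = -40)
h + 12*u = 6*I*sqrt(3) + 12*(-40) = 6*I*sqrt(3) - 480 = -480 + 6*I*sqrt(3)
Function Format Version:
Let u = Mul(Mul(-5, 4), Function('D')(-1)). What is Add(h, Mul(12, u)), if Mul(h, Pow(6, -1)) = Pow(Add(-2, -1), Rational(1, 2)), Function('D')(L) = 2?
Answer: Add(-480, Mul(6, I, Pow(3, Rational(1, 2)))) ≈ Add(-480.00, Mul(10.392, I))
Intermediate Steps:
h = Mul(6, I, Pow(3, Rational(1, 2))) (h = Mul(6, Pow(Add(-2, -1), Rational(1, 2))) = Mul(6, Pow(-3, Rational(1, 2))) = Mul(6, Mul(I, Pow(3, Rational(1, 2)))) = Mul(6, I, Pow(3, Rational(1, 2))) ≈ Mul(10.392, I))
u = -40 (u = Mul(Mul(-5, 4), 2) = Mul(-20, 2) = -40)
Add(h, Mul(12, u)) = Add(Mul(6, I, Pow(3, Rational(1, 2))), Mul(12, -40)) = Add(Mul(6, I, Pow(3, Rational(1, 2))), -480) = Add(-480, Mul(6, I, Pow(3, Rational(1, 2))))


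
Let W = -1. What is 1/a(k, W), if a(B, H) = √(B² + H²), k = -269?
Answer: √72362/72362 ≈ 0.0037174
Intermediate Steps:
1/a(k, W) = 1/(√((-269)² + (-1)²)) = 1/(√(72361 + 1)) = 1/(√72362) = √72362/72362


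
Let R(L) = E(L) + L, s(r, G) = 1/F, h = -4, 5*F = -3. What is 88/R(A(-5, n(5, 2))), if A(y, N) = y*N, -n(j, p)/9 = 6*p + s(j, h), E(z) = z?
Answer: 44/465 ≈ 0.094624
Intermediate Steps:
F = -⅗ (F = (⅕)*(-3) = -⅗ ≈ -0.60000)
s(r, G) = -5/3 (s(r, G) = 1/(-⅗) = 1*(-5/3) = -5/3)
n(j, p) = 15 - 54*p (n(j, p) = -9*(6*p - 5/3) = -9*(-5/3 + 6*p) = 15 - 54*p)
A(y, N) = N*y
R(L) = 2*L (R(L) = L + L = 2*L)
88/R(A(-5, n(5, 2))) = 88/((2*((15 - 54*2)*(-5)))) = 88/((2*((15 - 108)*(-5)))) = 88/((2*(-93*(-5)))) = 88/((2*465)) = 88/930 = 88*(1/930) = 44/465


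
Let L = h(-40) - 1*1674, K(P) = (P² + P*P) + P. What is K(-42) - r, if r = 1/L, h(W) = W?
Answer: 5975005/1714 ≈ 3486.0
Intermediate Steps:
K(P) = P + 2*P² (K(P) = (P² + P²) + P = 2*P² + P = P + 2*P²)
L = -1714 (L = -40 - 1*1674 = -40 - 1674 = -1714)
r = -1/1714 (r = 1/(-1714) = -1/1714 ≈ -0.00058343)
K(-42) - r = -42*(1 + 2*(-42)) - 1*(-1/1714) = -42*(1 - 84) + 1/1714 = -42*(-83) + 1/1714 = 3486 + 1/1714 = 5975005/1714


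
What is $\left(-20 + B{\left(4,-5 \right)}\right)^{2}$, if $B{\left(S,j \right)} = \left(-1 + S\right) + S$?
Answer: $169$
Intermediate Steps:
$B{\left(S,j \right)} = -1 + 2 S$
$\left(-20 + B{\left(4,-5 \right)}\right)^{2} = \left(-20 + \left(-1 + 2 \cdot 4\right)\right)^{2} = \left(-20 + \left(-1 + 8\right)\right)^{2} = \left(-20 + 7\right)^{2} = \left(-13\right)^{2} = 169$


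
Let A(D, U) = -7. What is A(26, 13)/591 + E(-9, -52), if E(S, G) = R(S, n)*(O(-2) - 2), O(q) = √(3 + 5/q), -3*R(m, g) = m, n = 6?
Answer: -3553/591 + 3*√2/2 ≈ -3.8905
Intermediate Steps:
R(m, g) = -m/3
E(S, G) = -S*(-2 + √2/2)/3 (E(S, G) = (-S/3)*(√(3 + 5/(-2)) - 2) = (-S/3)*(√(3 + 5*(-½)) - 2) = (-S/3)*(√(3 - 5/2) - 2) = (-S/3)*(√(½) - 2) = (-S/3)*(√2/2 - 2) = (-S/3)*(-2 + √2/2) = -S*(-2 + √2/2)/3)
A(26, 13)/591 + E(-9, -52) = -7/591 + (⅙)*(-9)*(4 - √2) = -7*1/591 + (-6 + 3*√2/2) = -7/591 + (-6 + 3*√2/2) = -3553/591 + 3*√2/2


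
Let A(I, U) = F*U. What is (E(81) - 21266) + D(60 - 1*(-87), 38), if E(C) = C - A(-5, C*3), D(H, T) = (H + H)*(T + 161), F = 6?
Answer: 35863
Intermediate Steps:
D(H, T) = 2*H*(161 + T) (D(H, T) = (2*H)*(161 + T) = 2*H*(161 + T))
A(I, U) = 6*U
E(C) = -17*C (E(C) = C - 6*C*3 = C - 6*3*C = C - 18*C = -17*C)
(E(81) - 21266) + D(60 - 1*(-87), 38) = (-17*81 - 21266) + 2*(60 - 1*(-87))*(161 + 38) = (-1377 - 21266) + 2*(60 + 87)*199 = -22643 + 2*147*199 = -22643 + 58506 = 35863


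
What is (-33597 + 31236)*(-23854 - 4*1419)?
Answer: 69720330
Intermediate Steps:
(-33597 + 31236)*(-23854 - 4*1419) = -2361*(-23854 - 5676) = -2361*(-29530) = 69720330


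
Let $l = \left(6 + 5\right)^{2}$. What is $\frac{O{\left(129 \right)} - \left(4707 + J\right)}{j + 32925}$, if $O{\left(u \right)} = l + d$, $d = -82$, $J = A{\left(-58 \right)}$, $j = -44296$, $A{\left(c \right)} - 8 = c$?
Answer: $\frac{4618}{11371} \approx 0.40612$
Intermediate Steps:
$A{\left(c \right)} = 8 + c$
$J = -50$ ($J = 8 - 58 = -50$)
$l = 121$ ($l = 11^{2} = 121$)
$O{\left(u \right)} = 39$ ($O{\left(u \right)} = 121 - 82 = 39$)
$\frac{O{\left(129 \right)} - \left(4707 + J\right)}{j + 32925} = \frac{39 + \left(\left(6261 - 10968\right) - -50\right)}{-44296 + 32925} = \frac{39 + \left(-4707 + 50\right)}{-11371} = \left(39 - 4657\right) \left(- \frac{1}{11371}\right) = \left(-4618\right) \left(- \frac{1}{11371}\right) = \frac{4618}{11371}$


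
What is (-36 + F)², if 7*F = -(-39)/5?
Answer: 1490841/1225 ≈ 1217.0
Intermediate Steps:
F = 39/35 (F = (-(-39)/5)/7 = (-3*(-13/5))/7 = (⅐)*(39/5) = 39/35 ≈ 1.1143)
(-36 + F)² = (-36 + 39/35)² = (-1221/35)² = 1490841/1225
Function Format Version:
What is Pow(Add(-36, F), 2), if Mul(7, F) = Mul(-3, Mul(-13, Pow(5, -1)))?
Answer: Rational(1490841, 1225) ≈ 1217.0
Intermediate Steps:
F = Rational(39, 35) (F = Mul(Rational(1, 7), Mul(-3, Mul(-13, Pow(5, -1)))) = Mul(Rational(1, 7), Mul(-3, Mul(-13, Rational(1, 5)))) = Mul(Rational(1, 7), Mul(-3, Rational(-13, 5))) = Mul(Rational(1, 7), Rational(39, 5)) = Rational(39, 35) ≈ 1.1143)
Pow(Add(-36, F), 2) = Pow(Add(-36, Rational(39, 35)), 2) = Pow(Rational(-1221, 35), 2) = Rational(1490841, 1225)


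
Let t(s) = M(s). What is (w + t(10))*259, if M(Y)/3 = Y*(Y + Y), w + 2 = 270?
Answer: 224812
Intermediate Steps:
w = 268 (w = -2 + 270 = 268)
M(Y) = 6*Y² (M(Y) = 3*(Y*(Y + Y)) = 3*(Y*(2*Y)) = 3*(2*Y²) = 6*Y²)
t(s) = 6*s²
(w + t(10))*259 = (268 + 6*10²)*259 = (268 + 6*100)*259 = (268 + 600)*259 = 868*259 = 224812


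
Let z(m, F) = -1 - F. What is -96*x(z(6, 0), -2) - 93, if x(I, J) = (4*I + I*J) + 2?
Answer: -93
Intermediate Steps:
x(I, J) = 2 + 4*I + I*J
-96*x(z(6, 0), -2) - 93 = -96*(2 + 4*(-1 - 1*0) + (-1 - 1*0)*(-2)) - 93 = -96*(2 + 4*(-1 + 0) + (-1 + 0)*(-2)) - 93 = -96*(2 + 4*(-1) - 1*(-2)) - 93 = -96*(2 - 4 + 2) - 93 = -96*0 - 93 = 0 - 93 = -93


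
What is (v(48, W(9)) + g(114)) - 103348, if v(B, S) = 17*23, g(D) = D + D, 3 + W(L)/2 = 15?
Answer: -102729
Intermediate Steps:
W(L) = 24 (W(L) = -6 + 2*15 = -6 + 30 = 24)
g(D) = 2*D
v(B, S) = 391
(v(48, W(9)) + g(114)) - 103348 = (391 + 2*114) - 103348 = (391 + 228) - 103348 = 619 - 103348 = -102729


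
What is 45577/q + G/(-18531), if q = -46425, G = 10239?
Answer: -48886406/31863025 ≈ -1.5343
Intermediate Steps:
45577/q + G/(-18531) = 45577/(-46425) + 10239/(-18531) = 45577*(-1/46425) + 10239*(-1/18531) = -45577/46425 - 3413/6177 = -48886406/31863025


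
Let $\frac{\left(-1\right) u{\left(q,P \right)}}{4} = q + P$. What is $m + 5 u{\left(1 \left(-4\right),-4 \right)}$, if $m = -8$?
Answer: $152$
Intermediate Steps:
$u{\left(q,P \right)} = - 4 P - 4 q$ ($u{\left(q,P \right)} = - 4 \left(q + P\right) = - 4 \left(P + q\right) = - 4 P - 4 q$)
$m + 5 u{\left(1 \left(-4\right),-4 \right)} = -8 + 5 \left(\left(-4\right) \left(-4\right) - 4 \cdot 1 \left(-4\right)\right) = -8 + 5 \left(16 - -16\right) = -8 + 5 \left(16 + 16\right) = -8 + 5 \cdot 32 = -8 + 160 = 152$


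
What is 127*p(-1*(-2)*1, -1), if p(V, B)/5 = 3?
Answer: 1905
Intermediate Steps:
p(V, B) = 15 (p(V, B) = 5*3 = 15)
127*p(-1*(-2)*1, -1) = 127*15 = 1905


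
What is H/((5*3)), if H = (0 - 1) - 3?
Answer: -4/15 ≈ -0.26667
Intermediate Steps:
H = -4 (H = -1 - 3 = -4)
H/((5*3)) = -4/(5*3) = -4/15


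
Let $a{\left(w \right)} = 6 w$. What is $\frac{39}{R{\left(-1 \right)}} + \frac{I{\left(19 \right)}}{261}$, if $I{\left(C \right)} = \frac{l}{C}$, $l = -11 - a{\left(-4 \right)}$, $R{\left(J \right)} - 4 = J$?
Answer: $\frac{64480}{4959} \approx 13.003$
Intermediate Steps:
$R{\left(J \right)} = 4 + J$
$l = 13$ ($l = -11 - 6 \left(-4\right) = -11 - -24 = -11 + 24 = 13$)
$I{\left(C \right)} = \frac{13}{C}$
$\frac{39}{R{\left(-1 \right)}} + \frac{I{\left(19 \right)}}{261} = \frac{39}{4 - 1} + \frac{13 \cdot \frac{1}{19}}{261} = \frac{39}{3} + 13 \cdot \frac{1}{19} \cdot \frac{1}{261} = 39 \cdot \frac{1}{3} + \frac{13}{19} \cdot \frac{1}{261} = 13 + \frac{13}{4959} = \frac{64480}{4959}$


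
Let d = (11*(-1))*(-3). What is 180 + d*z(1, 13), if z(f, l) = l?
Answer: 609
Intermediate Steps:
d = 33 (d = -11*(-3) = 33)
180 + d*z(1, 13) = 180 + 33*13 = 180 + 429 = 609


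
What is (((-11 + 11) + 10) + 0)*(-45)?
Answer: -450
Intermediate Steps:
(((-11 + 11) + 10) + 0)*(-45) = ((0 + 10) + 0)*(-45) = (10 + 0)*(-45) = 10*(-45) = -450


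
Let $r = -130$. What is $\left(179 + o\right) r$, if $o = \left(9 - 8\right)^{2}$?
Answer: $-23400$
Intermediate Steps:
$o = 1$ ($o = 1^{2} = 1$)
$\left(179 + o\right) r = \left(179 + 1\right) \left(-130\right) = 180 \left(-130\right) = -23400$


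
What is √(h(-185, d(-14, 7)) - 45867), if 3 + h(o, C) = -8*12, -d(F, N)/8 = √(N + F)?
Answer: I*√45966 ≈ 214.4*I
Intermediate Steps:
d(F, N) = -8*√(F + N) (d(F, N) = -8*√(N + F) = -8*√(F + N))
h(o, C) = -99 (h(o, C) = -3 - 8*12 = -3 - 96 = -99)
√(h(-185, d(-14, 7)) - 45867) = √(-99 - 45867) = √(-45966) = I*√45966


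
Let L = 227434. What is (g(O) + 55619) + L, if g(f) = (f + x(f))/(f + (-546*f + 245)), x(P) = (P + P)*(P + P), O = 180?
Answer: 5539604307/19571 ≈ 2.8305e+5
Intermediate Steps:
x(P) = 4*P² (x(P) = (2*P)*(2*P) = 4*P²)
g(f) = (f + 4*f²)/(245 - 545*f) (g(f) = (f + 4*f²)/(f + (-546*f + 245)) = (f + 4*f²)/(f + (245 - 546*f)) = (f + 4*f²)/(245 - 545*f))
(g(O) + 55619) + L = ((⅕)*180*(-1 - 4*180)/(-49 + 109*180) + 55619) + 227434 = ((⅕)*180*(-1 - 720)/(-49 + 19620) + 55619) + 227434 = ((⅕)*180*(-721)/19571 + 55619) + 227434 = ((⅕)*180*(1/19571)*(-721) + 55619) + 227434 = (-25956/19571 + 55619) + 227434 = 1088493493/19571 + 227434 = 5539604307/19571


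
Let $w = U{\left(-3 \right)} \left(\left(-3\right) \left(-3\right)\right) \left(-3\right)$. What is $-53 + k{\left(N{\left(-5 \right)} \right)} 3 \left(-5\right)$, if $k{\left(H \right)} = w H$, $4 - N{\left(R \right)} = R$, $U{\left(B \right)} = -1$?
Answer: $-3698$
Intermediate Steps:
$N{\left(R \right)} = 4 - R$
$w = 27$ ($w = - \left(-3\right) \left(-3\right) \left(-3\right) = \left(-1\right) 9 \left(-3\right) = \left(-9\right) \left(-3\right) = 27$)
$k{\left(H \right)} = 27 H$
$-53 + k{\left(N{\left(-5 \right)} \right)} 3 \left(-5\right) = -53 + 27 \left(4 - -5\right) 3 \left(-5\right) = -53 + 27 \left(4 + 5\right) \left(-15\right) = -53 + 27 \cdot 9 \left(-15\right) = -53 + 243 \left(-15\right) = -53 - 3645 = -3698$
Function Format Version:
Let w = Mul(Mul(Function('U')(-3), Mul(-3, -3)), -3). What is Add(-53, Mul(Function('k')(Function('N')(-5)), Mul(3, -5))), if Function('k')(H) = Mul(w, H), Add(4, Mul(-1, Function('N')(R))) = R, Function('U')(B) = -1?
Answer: -3698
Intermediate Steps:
Function('N')(R) = Add(4, Mul(-1, R))
w = 27 (w = Mul(Mul(-1, Mul(-3, -3)), -3) = Mul(Mul(-1, 9), -3) = Mul(-9, -3) = 27)
Function('k')(H) = Mul(27, H)
Add(-53, Mul(Function('k')(Function('N')(-5)), Mul(3, -5))) = Add(-53, Mul(Mul(27, Add(4, Mul(-1, -5))), Mul(3, -5))) = Add(-53, Mul(Mul(27, Add(4, 5)), -15)) = Add(-53, Mul(Mul(27, 9), -15)) = Add(-53, Mul(243, -15)) = Add(-53, -3645) = -3698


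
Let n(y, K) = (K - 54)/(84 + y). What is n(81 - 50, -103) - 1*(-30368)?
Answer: 3492163/115 ≈ 30367.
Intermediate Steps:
n(y, K) = (-54 + K)/(84 + y)
n(81 - 50, -103) - 1*(-30368) = (-54 - 103)/(84 + (81 - 50)) - 1*(-30368) = -157/(84 + 31) + 30368 = -157/115 + 30368 = 3492163/115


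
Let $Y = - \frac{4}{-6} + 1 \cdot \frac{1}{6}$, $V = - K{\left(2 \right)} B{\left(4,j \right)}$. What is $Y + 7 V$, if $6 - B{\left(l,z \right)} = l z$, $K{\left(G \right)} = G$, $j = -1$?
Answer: $- \frac{835}{6} \approx -139.17$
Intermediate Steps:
$B{\left(l,z \right)} = 6 - l z$
$V = -20$ ($V = \left(-1\right) 2 \left(6 - 4 \left(-1\right)\right) = - 2 \left(6 + 4\right) = \left(-2\right) 10 = -20$)
$Y = \frac{5}{6}$ ($Y = \left(-4\right) \left(- \frac{1}{6}\right) + 1 \cdot \frac{1}{6} = \frac{2}{3} + \frac{1}{6} = \frac{5}{6} \approx 0.83333$)
$Y + 7 V = \frac{5}{6} + 7 \left(-20\right) = \frac{5}{6} - 140 = - \frac{835}{6}$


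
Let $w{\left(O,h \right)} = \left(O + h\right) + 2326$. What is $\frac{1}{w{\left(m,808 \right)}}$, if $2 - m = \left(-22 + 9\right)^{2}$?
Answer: $\frac{1}{2967} \approx 0.00033704$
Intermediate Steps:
$m = -167$ ($m = 2 - \left(-22 + 9\right)^{2} = 2 - \left(-13\right)^{2} = 2 - 169 = -167$)
$w{\left(O,h \right)} = 2326 + O + h$
$\frac{1}{w{\left(m,808 \right)}} = \frac{1}{2326 - 167 + 808} = \frac{1}{2967}$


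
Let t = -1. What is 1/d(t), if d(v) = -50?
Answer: -1/50 ≈ -0.020000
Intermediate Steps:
1/d(t) = 1/(-50) = -1/50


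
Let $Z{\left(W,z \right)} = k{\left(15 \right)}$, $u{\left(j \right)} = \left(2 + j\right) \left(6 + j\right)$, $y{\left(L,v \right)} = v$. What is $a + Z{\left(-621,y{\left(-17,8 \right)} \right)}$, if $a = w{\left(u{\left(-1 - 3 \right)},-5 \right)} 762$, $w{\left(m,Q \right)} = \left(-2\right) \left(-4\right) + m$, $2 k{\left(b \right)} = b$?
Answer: $\frac{6111}{2} \approx 3055.5$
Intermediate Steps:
$k{\left(b \right)} = \frac{b}{2}$
$w{\left(m,Q \right)} = 8 + m$
$a = 3048$ ($a = \left(8 + \left(12 + \left(-1 - 3\right)^{2} + 8 \left(-1 - 3\right)\right)\right) 762 = \left(8 + \left(12 + \left(-4\right)^{2} + 8 \left(-4\right)\right)\right) 762 = \left(8 + \left(12 + 16 - 32\right)\right) 762 = \left(8 - 4\right) 762 = 4 \cdot 762 = 3048$)
$Z{\left(W,z \right)} = \frac{15}{2}$ ($Z{\left(W,z \right)} = \frac{1}{2} \cdot 15 = \frac{15}{2}$)
$a + Z{\left(-621,y{\left(-17,8 \right)} \right)} = 3048 + \frac{15}{2} = \frac{6111}{2}$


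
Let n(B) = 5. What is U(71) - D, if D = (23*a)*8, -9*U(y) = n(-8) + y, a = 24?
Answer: -39820/9 ≈ -4424.4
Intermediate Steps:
U(y) = -5/9 - y/9 (U(y) = -(5 + y)/9 = -5/9 - y/9)
D = 4416 (D = (23*24)*8 = 552*8 = 4416)
U(71) - D = (-5/9 - 1/9*71) - 1*4416 = (-5/9 - 71/9) - 4416 = -76/9 - 4416 = -39820/9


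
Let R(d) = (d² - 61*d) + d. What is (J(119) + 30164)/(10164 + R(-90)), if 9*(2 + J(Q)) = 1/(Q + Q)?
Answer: 64607005/50688288 ≈ 1.2746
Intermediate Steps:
R(d) = d² - 60*d
J(Q) = -2 + 1/(18*Q) (J(Q) = -2 + 1/(9*(Q + Q)) = -2 + 1/(9*((2*Q))) = -2 + (1/(2*Q))/9 = -2 + 1/(18*Q))
(J(119) + 30164)/(10164 + R(-90)) = ((-2 + (1/18)/119) + 30164)/(10164 - 90*(-60 - 90)) = ((-2 + (1/18)*(1/119)) + 30164)/(10164 - 90*(-150)) = ((-2 + 1/2142) + 30164)/(10164 + 13500) = (-4283/2142 + 30164)/23664 = (64607005/2142)*(1/23664) = 64607005/50688288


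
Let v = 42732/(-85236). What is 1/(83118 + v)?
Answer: 7103/590383593 ≈ 1.2031e-5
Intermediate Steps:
v = -3561/7103 (v = 42732*(-1/85236) = -3561/7103 ≈ -0.50134)
1/(83118 + v) = 1/(83118 - 3561/7103) = 1/(590383593/7103) = 7103/590383593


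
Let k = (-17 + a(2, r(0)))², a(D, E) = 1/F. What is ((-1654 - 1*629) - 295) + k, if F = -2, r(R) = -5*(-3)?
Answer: -9087/4 ≈ -2271.8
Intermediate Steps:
r(R) = 15
a(D, E) = -½ (a(D, E) = 1/(-2) = -½)
k = 1225/4 (k = (-17 - ½)² = (-35/2)² = 1225/4 ≈ 306.25)
((-1654 - 1*629) - 295) + k = ((-1654 - 1*629) - 295) + 1225/4 = ((-1654 - 629) - 295) + 1225/4 = (-2283 - 295) + 1225/4 = -2578 + 1225/4 = -9087/4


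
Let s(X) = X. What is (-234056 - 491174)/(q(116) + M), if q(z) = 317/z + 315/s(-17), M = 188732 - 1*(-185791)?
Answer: -286030712/147705641 ≈ -1.9365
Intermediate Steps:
M = 374523 (M = 188732 + 185791 = 374523)
q(z) = -315/17 + 317/z (q(z) = 317/z + 315/(-17) = 317/z + 315*(-1/17) = 317/z - 315/17 = -315/17 + 317/z)
(-234056 - 491174)/(q(116) + M) = (-234056 - 491174)/((-315/17 + 317/116) + 374523) = -725230/((-315/17 + 317*(1/116)) + 374523) = -725230/((-315/17 + 317/116) + 374523) = -725230/(-31151/1972 + 374523) = -725230/738528205/1972 = -725230*1972/738528205 = -286030712/147705641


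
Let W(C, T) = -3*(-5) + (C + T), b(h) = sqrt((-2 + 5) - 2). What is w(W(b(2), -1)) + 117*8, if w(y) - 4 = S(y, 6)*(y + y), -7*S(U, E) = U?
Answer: 6130/7 ≈ 875.71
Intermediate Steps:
S(U, E) = -U/7
b(h) = 1 (b(h) = sqrt(3 - 2) = sqrt(1) = 1)
W(C, T) = 15 + C + T (W(C, T) = 15 + (C + T) = 15 + C + T)
w(y) = 4 - 2*y**2/7 (w(y) = 4 + (-y/7)*(y + y) = 4 + (-y/7)*(2*y) = 4 - 2*y**2/7)
w(W(b(2), -1)) + 117*8 = (4 - 2*(15 + 1 - 1)**2/7) + 117*8 = (4 - 2/7*15**2) + 936 = (4 - 2/7*225) + 936 = (4 - 450/7) + 936 = -422/7 + 936 = 6130/7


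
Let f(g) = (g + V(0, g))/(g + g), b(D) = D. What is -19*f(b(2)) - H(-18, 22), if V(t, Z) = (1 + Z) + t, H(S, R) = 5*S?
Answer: 265/4 ≈ 66.250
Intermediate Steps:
V(t, Z) = 1 + Z + t
f(g) = (1 + 2*g)/(2*g) (f(g) = (g + (1 + g + 0))/(g + g) = (g + (1 + g))/((2*g)) = (1 + 2*g)*(1/(2*g)) = (1 + 2*g)/(2*g))
-19*f(b(2)) - H(-18, 22) = -19*(½ + 2)/2 - 5*(-18) = -19*5/(2*2) - 1*(-90) = -19*5/4 + 90 = -95/4 + 90 = 265/4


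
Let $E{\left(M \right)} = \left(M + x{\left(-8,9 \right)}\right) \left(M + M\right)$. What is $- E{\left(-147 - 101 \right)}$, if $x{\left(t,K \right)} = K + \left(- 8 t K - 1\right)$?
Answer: $166656$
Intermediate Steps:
$x{\left(t,K \right)} = -1 + K - 8 K t$ ($x{\left(t,K \right)} = K - \left(1 + 8 K t\right) = -1 + K - 8 K t$)
$E{\left(M \right)} = 2 M \left(584 + M\right)$ ($E{\left(M \right)} = \left(M - \left(-8 - 576\right)\right) \left(M + M\right) = \left(M + \left(-1 + 9 + 576\right)\right) 2 M = \left(M + 584\right) 2 M = \left(584 + M\right) 2 M = 2 M \left(584 + M\right)$)
$- E{\left(-147 - 101 \right)} = - 2 \left(-147 - 101\right) \left(584 - 248\right) = - 2 \left(-248\right) \left(584 - 248\right) = - 2 \left(-248\right) 336 = \left(-1\right) \left(-166656\right) = 166656$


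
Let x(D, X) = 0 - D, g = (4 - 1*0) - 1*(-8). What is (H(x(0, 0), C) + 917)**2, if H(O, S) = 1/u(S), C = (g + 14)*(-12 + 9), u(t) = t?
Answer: 5115825625/6084 ≈ 8.4087e+5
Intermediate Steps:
g = 12 (g = (4 + 0) + 8 = 4 + 8 = 12)
x(D, X) = -D
C = -78 (C = (12 + 14)*(-12 + 9) = 26*(-3) = -78)
H(O, S) = 1/S
(H(x(0, 0), C) + 917)**2 = (1/(-78) + 917)**2 = (-1/78 + 917)**2 = (71525/78)**2 = 5115825625/6084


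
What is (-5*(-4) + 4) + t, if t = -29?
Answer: -5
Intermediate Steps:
(-5*(-4) + 4) + t = (-5*(-4) + 4) - 29 = (20 + 4) - 29 = 24 - 29 = -5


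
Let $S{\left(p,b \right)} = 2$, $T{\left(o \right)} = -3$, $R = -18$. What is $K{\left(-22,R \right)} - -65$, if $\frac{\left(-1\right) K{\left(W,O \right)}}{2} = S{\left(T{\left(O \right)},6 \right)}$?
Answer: $61$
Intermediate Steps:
$K{\left(W,O \right)} = -4$ ($K{\left(W,O \right)} = \left(-2\right) 2 = -4$)
$K{\left(-22,R \right)} - -65 = -4 - -65 = -4 + 65 = 61$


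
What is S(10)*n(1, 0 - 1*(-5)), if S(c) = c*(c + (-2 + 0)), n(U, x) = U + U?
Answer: 160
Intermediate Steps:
n(U, x) = 2*U
S(c) = c*(-2 + c) (S(c) = c*(c - 2) = c*(-2 + c))
S(10)*n(1, 0 - 1*(-5)) = (10*(-2 + 10))*(2*1) = (10*8)*2 = 80*2 = 160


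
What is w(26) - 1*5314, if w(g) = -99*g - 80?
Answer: -7968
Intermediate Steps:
w(g) = -80 - 99*g
w(26) - 1*5314 = (-80 - 99*26) - 1*5314 = (-80 - 2574) - 5314 = -2654 - 5314 = -7968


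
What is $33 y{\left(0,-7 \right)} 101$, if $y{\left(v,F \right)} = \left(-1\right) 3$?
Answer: $-9999$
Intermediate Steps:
$y{\left(v,F \right)} = -3$
$33 y{\left(0,-7 \right)} 101 = 33 \left(-3\right) 101 = \left(-99\right) 101 = -9999$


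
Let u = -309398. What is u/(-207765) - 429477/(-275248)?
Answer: 174391469609/57186900720 ≈ 3.0495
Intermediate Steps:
u/(-207765) - 429477/(-275248) = -309398/(-207765) - 429477/(-275248) = -309398*(-1/207765) - 429477*(-1/275248) = 309398/207765 + 429477/275248 = 174391469609/57186900720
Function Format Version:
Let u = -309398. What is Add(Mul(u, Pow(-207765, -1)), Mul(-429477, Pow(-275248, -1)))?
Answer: Rational(174391469609, 57186900720) ≈ 3.0495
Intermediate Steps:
Add(Mul(u, Pow(-207765, -1)), Mul(-429477, Pow(-275248, -1))) = Add(Mul(-309398, Pow(-207765, -1)), Mul(-429477, Pow(-275248, -1))) = Add(Mul(-309398, Rational(-1, 207765)), Mul(-429477, Rational(-1, 275248))) = Add(Rational(309398, 207765), Rational(429477, 275248)) = Rational(174391469609, 57186900720)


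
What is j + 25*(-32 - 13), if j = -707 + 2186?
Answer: 354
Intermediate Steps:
j = 1479
j + 25*(-32 - 13) = 1479 + 25*(-32 - 13) = 1479 + 25*(-45) = 1479 - 1125 = 354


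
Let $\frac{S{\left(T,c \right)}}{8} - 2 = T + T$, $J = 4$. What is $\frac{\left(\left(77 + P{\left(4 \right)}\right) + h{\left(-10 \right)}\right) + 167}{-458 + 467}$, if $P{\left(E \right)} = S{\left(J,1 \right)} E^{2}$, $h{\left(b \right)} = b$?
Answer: $\frac{1514}{9} \approx 168.22$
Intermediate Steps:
$S{\left(T,c \right)} = 16 + 16 T$ ($S{\left(T,c \right)} = 16 + 8 \left(T + T\right) = 16 + 8 \cdot 2 T = 16 + 16 T$)
$P{\left(E \right)} = 80 E^{2}$ ($P{\left(E \right)} = \left(16 + 16 \cdot 4\right) E^{2} = \left(16 + 64\right) E^{2} = 80 E^{2}$)
$\frac{\left(\left(77 + P{\left(4 \right)}\right) + h{\left(-10 \right)}\right) + 167}{-458 + 467} = \frac{\left(\left(77 + 80 \cdot 4^{2}\right) - 10\right) + 167}{-458 + 467} = \frac{\left(\left(77 + 80 \cdot 16\right) - 10\right) + 167}{9} = \left(\left(\left(77 + 1280\right) - 10\right) + 167\right) \frac{1}{9} = \left(\left(1357 - 10\right) + 167\right) \frac{1}{9} = \left(1347 + 167\right) \frac{1}{9} = 1514 \cdot \frac{1}{9} = \frac{1514}{9}$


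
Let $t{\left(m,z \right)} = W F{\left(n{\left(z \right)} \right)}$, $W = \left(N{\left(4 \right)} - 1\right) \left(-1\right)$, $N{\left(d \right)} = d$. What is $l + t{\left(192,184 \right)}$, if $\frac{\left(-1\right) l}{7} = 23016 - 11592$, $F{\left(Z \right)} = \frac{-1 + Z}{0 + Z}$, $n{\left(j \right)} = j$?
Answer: $- \frac{14714661}{184} \approx -79971.0$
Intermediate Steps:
$F{\left(Z \right)} = \frac{-1 + Z}{Z}$
$W = -3$ ($W = \left(4 - 1\right) \left(-1\right) = 3 \left(-1\right) = -3$)
$t{\left(m,z \right)} = - \frac{3 \left(-1 + z\right)}{z}$ ($t{\left(m,z \right)} = - 3 \frac{-1 + z}{z} = - \frac{3 \left(-1 + z\right)}{z}$)
$l = -79968$ ($l = - 7 \left(23016 - 11592\right) = \left(-7\right) 11424 = -79968$)
$l + t{\left(192,184 \right)} = -79968 - \left(3 - \frac{3}{184}\right) = -79968 + \left(-3 + 3 \cdot \frac{1}{184}\right) = -79968 + \left(-3 + \frac{3}{184}\right) = -79968 - \frac{549}{184} = - \frac{14714661}{184}$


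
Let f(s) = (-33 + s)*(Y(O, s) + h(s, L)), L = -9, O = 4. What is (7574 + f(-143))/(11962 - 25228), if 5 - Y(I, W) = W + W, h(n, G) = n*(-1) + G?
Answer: 33613/6633 ≈ 5.0675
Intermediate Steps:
h(n, G) = G - n (h(n, G) = -n + G = G - n)
Y(I, W) = 5 - 2*W (Y(I, W) = 5 - (W + W) = 5 - 2*W)
f(s) = (-33 + s)*(-4 - 3*s) (f(s) = (-33 + s)*((5 - 2*s) + (-9 - s)) = (-33 + s)*(-4 - 3*s))
(7574 + f(-143))/(11962 - 25228) = (7574 + (132 - 3*(-143)² + 95*(-143)))/(11962 - 25228) = (7574 + (132 - 3*20449 - 13585))/(-13266) = (7574 + (132 - 61347 - 13585))*(-1/13266) = (7574 - 74800)*(-1/13266) = -67226*(-1/13266) = 33613/6633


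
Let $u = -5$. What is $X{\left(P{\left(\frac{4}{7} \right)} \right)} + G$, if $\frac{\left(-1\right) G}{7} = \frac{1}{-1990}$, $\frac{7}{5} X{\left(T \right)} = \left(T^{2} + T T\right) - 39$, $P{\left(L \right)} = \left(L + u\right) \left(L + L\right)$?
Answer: $\frac{292339199}{33445930} \approx 8.7406$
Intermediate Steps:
$P{\left(L \right)} = 2 L \left(-5 + L\right)$ ($P{\left(L \right)} = \left(L - 5\right) \left(L + L\right) = \left(-5 + L\right) 2 L = 2 L \left(-5 + L\right)$)
$X{\left(T \right)} = - \frac{195}{7} + \frac{10 T^{2}}{7}$ ($X{\left(T \right)} = \frac{5 \left(\left(T^{2} + T T\right) - 39\right)}{7} = \frac{5 \left(\left(T^{2} + T^{2}\right) - 39\right)}{7} = \frac{5 \left(2 T^{2} - 39\right)}{7} = \frac{5 \left(-39 + 2 T^{2}\right)}{7} = - \frac{195}{7} + \frac{10 T^{2}}{7}$)
$G = \frac{7}{1990}$ ($G = - \frac{7}{-1990} = \left(-7\right) \left(- \frac{1}{1990}\right) = \frac{7}{1990} \approx 0.0035176$)
$X{\left(P{\left(\frac{4}{7} \right)} \right)} + G = \left(- \frac{195}{7} + \frac{10 \left(2 \cdot \frac{4}{7} \left(-5 + \frac{4}{7}\right)\right)^{2}}{7}\right) + \frac{7}{1990} = \left(- \frac{195}{7} + \frac{10 \left(2 \cdot \frac{4}{7} \left(- \frac{31}{7}\right)\right)^{2}}{7}\right) + \frac{7}{1990} = \left(- \frac{195}{7} + \frac{10 \left(- \frac{248}{49}\right)^{2}}{7}\right) + \frac{7}{1990} = \left(- \frac{195}{7} + \frac{10}{7} \cdot \frac{61504}{2401}\right) + \frac{7}{1990} = \left(- \frac{195}{7} + \frac{615040}{16807}\right) + \frac{7}{1990} = \frac{146845}{16807} + \frac{7}{1990} = \frac{292339199}{33445930}$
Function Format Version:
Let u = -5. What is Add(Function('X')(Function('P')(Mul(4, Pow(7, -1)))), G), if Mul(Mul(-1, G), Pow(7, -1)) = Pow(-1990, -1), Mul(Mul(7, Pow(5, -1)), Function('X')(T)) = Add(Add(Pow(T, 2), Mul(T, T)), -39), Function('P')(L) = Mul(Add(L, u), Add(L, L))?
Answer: Rational(292339199, 33445930) ≈ 8.7406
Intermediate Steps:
Function('P')(L) = Mul(2, L, Add(-5, L)) (Function('P')(L) = Mul(Add(L, -5), Add(L, L)) = Mul(Add(-5, L), Mul(2, L)) = Mul(2, L, Add(-5, L)))
Function('X')(T) = Add(Rational(-195, 7), Mul(Rational(10, 7), Pow(T, 2))) (Function('X')(T) = Mul(Rational(5, 7), Add(Add(Pow(T, 2), Mul(T, T)), -39)) = Mul(Rational(5, 7), Add(Add(Pow(T, 2), Pow(T, 2)), -39)) = Mul(Rational(5, 7), Add(Mul(2, Pow(T, 2)), -39)) = Mul(Rational(5, 7), Add(-39, Mul(2, Pow(T, 2)))) = Add(Rational(-195, 7), Mul(Rational(10, 7), Pow(T, 2))))
G = Rational(7, 1990) (G = Mul(-7, Pow(-1990, -1)) = Mul(-7, Rational(-1, 1990)) = Rational(7, 1990) ≈ 0.0035176)
Add(Function('X')(Function('P')(Mul(4, Pow(7, -1)))), G) = Add(Add(Rational(-195, 7), Mul(Rational(10, 7), Pow(Mul(2, Mul(4, Pow(7, -1)), Add(-5, Mul(4, Pow(7, -1)))), 2))), Rational(7, 1990)) = Add(Add(Rational(-195, 7), Mul(Rational(10, 7), Pow(Mul(2, Mul(4, Rational(1, 7)), Add(-5, Mul(4, Rational(1, 7)))), 2))), Rational(7, 1990)) = Add(Add(Rational(-195, 7), Mul(Rational(10, 7), Pow(Mul(2, Rational(4, 7), Add(-5, Rational(4, 7))), 2))), Rational(7, 1990)) = Add(Add(Rational(-195, 7), Mul(Rational(10, 7), Pow(Mul(2, Rational(4, 7), Rational(-31, 7)), 2))), Rational(7, 1990)) = Add(Add(Rational(-195, 7), Mul(Rational(10, 7), Pow(Rational(-248, 49), 2))), Rational(7, 1990)) = Add(Add(Rational(-195, 7), Mul(Rational(10, 7), Rational(61504, 2401))), Rational(7, 1990)) = Add(Add(Rational(-195, 7), Rational(615040, 16807)), Rational(7, 1990)) = Add(Rational(146845, 16807), Rational(7, 1990)) = Rational(292339199, 33445930)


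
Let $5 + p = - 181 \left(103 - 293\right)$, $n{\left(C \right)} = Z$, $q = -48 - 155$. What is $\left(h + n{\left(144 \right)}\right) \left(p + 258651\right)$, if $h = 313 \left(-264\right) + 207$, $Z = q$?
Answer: $-24212978608$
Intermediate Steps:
$q = -203$ ($q = -48 - 155 = -203$)
$Z = -203$
$n{\left(C \right)} = -203$
$p = 34385$ ($p = -5 - 181 \left(103 - 293\right) = -5 - -34390 = -5 + 34390 = 34385$)
$h = -82425$ ($h = -82632 + 207 = -82425$)
$\left(h + n{\left(144 \right)}\right) \left(p + 258651\right) = \left(-82425 - 203\right) \left(34385 + 258651\right) = \left(-82628\right) 293036 = -24212978608$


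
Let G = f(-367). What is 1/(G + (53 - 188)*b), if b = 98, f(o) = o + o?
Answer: -1/13964 ≈ -7.1613e-5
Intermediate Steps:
f(o) = 2*o
G = -734 (G = 2*(-367) = -734)
1/(G + (53 - 188)*b) = 1/(-734 + (53 - 188)*98) = 1/(-734 - 135*98) = 1/(-734 - 13230) = 1/(-13964) = -1/13964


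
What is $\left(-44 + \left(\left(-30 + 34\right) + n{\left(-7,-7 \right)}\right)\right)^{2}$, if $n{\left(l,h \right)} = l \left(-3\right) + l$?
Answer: $676$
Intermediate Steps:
$n{\left(l,h \right)} = - 2 l$ ($n{\left(l,h \right)} = - 3 l + l = - 2 l$)
$\left(-44 + \left(\left(-30 + 34\right) + n{\left(-7,-7 \right)}\right)\right)^{2} = \left(-44 + \left(\left(-30 + 34\right) - -14\right)\right)^{2} = \left(-44 + \left(4 + 14\right)\right)^{2} = \left(-44 + 18\right)^{2} = \left(-26\right)^{2} = 676$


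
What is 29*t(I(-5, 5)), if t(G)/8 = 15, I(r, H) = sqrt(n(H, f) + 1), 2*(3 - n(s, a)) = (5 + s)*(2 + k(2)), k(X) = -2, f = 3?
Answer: 3480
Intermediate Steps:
n(s, a) = 3 (n(s, a) = 3 - (5 + s)*(2 - 2)/2 = 3 - (5 + s)*0/2 = 3 - 1/2*0 = 3 + 0 = 3)
I(r, H) = 2 (I(r, H) = sqrt(3 + 1) = sqrt(4) = 2)
t(G) = 120 (t(G) = 8*15 = 120)
29*t(I(-5, 5)) = 29*120 = 3480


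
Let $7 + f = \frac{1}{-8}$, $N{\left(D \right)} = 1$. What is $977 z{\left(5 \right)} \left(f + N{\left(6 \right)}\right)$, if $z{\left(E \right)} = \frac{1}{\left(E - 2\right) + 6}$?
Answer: $- \frac{47873}{72} \approx -664.9$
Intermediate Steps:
$z{\left(E \right)} = \frac{1}{4 + E}$ ($z{\left(E \right)} = \frac{1}{\left(-2 + E\right) + 6} = \frac{1}{4 + E}$)
$f = - \frac{57}{8}$ ($f = -7 + \frac{1}{-8} = -7 - \frac{1}{8} = - \frac{57}{8} \approx -7.125$)
$977 z{\left(5 \right)} \left(f + N{\left(6 \right)}\right) = 977 \frac{- \frac{57}{8} + 1}{4 + 5} = 977 \cdot \frac{1}{9} \left(- \frac{49}{8}\right) = 977 \left(- \frac{49}{72}\right) = - \frac{47873}{72}$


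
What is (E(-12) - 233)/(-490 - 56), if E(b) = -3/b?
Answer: 133/312 ≈ 0.42628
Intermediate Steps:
(E(-12) - 233)/(-490 - 56) = (-3/(-12) - 233)/(-490 - 56) = (-3*(-1/12) - 233)/(-546) = (¼ - 233)*(-1/546) = -931/4*(-1/546) = 133/312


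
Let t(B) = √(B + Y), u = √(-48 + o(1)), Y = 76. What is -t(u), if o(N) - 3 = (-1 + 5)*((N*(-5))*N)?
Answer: -√(76 + I*√65) ≈ -8.73 - 0.46175*I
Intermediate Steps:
o(N) = 3 - 20*N² (o(N) = 3 + (-1 + 5)*((N*(-5))*N) = 3 + 4*((-5*N)*N) = 3 + 4*(-5*N²) = 3 - 20*N²)
u = I*√65 (u = √(-48 + (3 - 20*1²)) = √(-48 + (3 - 20*1)) = √(-48 + (3 - 20)) = √(-48 - 17) = √(-65) = I*√65 ≈ 8.0623*I)
t(B) = √(76 + B) (t(B) = √(B + 76) = √(76 + B))
-t(u) = -√(76 + I*√65)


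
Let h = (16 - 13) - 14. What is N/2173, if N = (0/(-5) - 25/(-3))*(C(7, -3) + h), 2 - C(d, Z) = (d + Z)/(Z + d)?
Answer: -250/6519 ≈ -0.038349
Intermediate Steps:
h = -11 (h = 3 - 14 = -11)
C(d, Z) = 1 (C(d, Z) = 2 - (d + Z)/(Z + d) = 2 - (Z + d)/(Z + d) = 2 - 1*1 = 2 - 1 = 1)
N = -250/3 (N = (0/(-5) - 25/(-3))*(1 - 11) = (0*(-⅕) - 25*(-⅓))*(-10) = (0 + 25/3)*(-10) = (25/3)*(-10) = -250/3 ≈ -83.333)
N/2173 = -250/3/2173 = -250/3*1/2173 = -250/6519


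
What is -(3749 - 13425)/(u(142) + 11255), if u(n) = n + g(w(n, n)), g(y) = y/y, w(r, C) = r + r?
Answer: 118/139 ≈ 0.84892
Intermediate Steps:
w(r, C) = 2*r
g(y) = 1
u(n) = 1 + n (u(n) = n + 1 = 1 + n)
-(3749 - 13425)/(u(142) + 11255) = -(3749 - 13425)/((1 + 142) + 11255) = -(-9676)/(143 + 11255) = -(-9676)/11398 = -1*(-118/139) = 118/139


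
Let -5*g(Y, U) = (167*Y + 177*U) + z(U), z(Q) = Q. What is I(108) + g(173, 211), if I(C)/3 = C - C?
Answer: -66449/5 ≈ -13290.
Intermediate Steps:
I(C) = 0 (I(C) = 3*(C - C) = 3*0 = 0)
g(Y, U) = -178*U/5 - 167*Y/5 (g(Y, U) = -((167*Y + 177*U) + U)/5 = -(167*Y + 178*U)/5 = -178*U/5 - 167*Y/5)
I(108) + g(173, 211) = 0 + (-178/5*211 - 167/5*173) = 0 + (-37558/5 - 28891/5) = 0 - 66449/5 = -66449/5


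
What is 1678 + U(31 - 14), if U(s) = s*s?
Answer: 1967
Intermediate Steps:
U(s) = s**2
1678 + U(31 - 14) = 1678 + (31 - 14)**2 = 1678 + 17**2 = 1678 + 289 = 1967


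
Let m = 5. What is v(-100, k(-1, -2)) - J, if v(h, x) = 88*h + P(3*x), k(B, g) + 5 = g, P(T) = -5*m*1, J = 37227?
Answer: -46052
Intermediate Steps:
P(T) = -25 (P(T) = -5*5*1 = -25*1 = -25)
k(B, g) = -5 + g
v(h, x) = -25 + 88*h (v(h, x) = 88*h - 25 = -25 + 88*h)
v(-100, k(-1, -2)) - J = (-25 + 88*(-100)) - 1*37227 = (-25 - 8800) - 37227 = -8825 - 37227 = -46052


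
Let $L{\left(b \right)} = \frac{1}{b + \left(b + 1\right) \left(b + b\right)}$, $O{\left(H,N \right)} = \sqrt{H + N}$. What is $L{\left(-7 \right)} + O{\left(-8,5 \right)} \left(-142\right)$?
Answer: $\frac{1}{77} - 142 i \sqrt{3} \approx 0.012987 - 245.95 i$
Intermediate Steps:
$L{\left(b \right)} = \frac{1}{b + 2 b \left(1 + b\right)}$ ($L{\left(b \right)} = \frac{1}{b + \left(1 + b\right) 2 b} = \frac{1}{b + 2 b \left(1 + b\right)}$)
$L{\left(-7 \right)} + O{\left(-8,5 \right)} \left(-142\right) = \frac{1}{\left(-7\right) \left(3 + 2 \left(-7\right)\right)} + \sqrt{-8 + 5} \left(-142\right) = - \frac{1}{7 \left(3 - 14\right)} + \sqrt{-3} \left(-142\right) = - \frac{1}{7 \left(-11\right)} + i \sqrt{3} \left(-142\right) = \left(- \frac{1}{7}\right) \left(- \frac{1}{11}\right) - 142 i \sqrt{3} = \frac{1}{77} - 142 i \sqrt{3}$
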